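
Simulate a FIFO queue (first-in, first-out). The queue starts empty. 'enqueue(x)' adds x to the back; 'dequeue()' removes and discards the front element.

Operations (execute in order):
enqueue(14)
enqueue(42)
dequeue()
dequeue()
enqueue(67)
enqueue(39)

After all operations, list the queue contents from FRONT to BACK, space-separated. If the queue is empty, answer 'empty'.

enqueue(14): [14]
enqueue(42): [14, 42]
dequeue(): [42]
dequeue(): []
enqueue(67): [67]
enqueue(39): [67, 39]

Answer: 67 39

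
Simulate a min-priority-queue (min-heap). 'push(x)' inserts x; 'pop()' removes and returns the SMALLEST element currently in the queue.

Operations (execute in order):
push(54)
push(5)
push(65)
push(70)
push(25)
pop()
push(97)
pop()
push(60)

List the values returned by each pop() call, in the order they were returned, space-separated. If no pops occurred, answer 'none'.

push(54): heap contents = [54]
push(5): heap contents = [5, 54]
push(65): heap contents = [5, 54, 65]
push(70): heap contents = [5, 54, 65, 70]
push(25): heap contents = [5, 25, 54, 65, 70]
pop() → 5: heap contents = [25, 54, 65, 70]
push(97): heap contents = [25, 54, 65, 70, 97]
pop() → 25: heap contents = [54, 65, 70, 97]
push(60): heap contents = [54, 60, 65, 70, 97]

Answer: 5 25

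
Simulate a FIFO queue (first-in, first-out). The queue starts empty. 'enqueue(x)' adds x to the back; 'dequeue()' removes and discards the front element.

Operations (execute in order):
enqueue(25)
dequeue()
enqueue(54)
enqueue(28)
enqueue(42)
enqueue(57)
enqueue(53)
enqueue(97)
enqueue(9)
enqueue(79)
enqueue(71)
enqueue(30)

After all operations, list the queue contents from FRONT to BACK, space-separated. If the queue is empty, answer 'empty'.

enqueue(25): [25]
dequeue(): []
enqueue(54): [54]
enqueue(28): [54, 28]
enqueue(42): [54, 28, 42]
enqueue(57): [54, 28, 42, 57]
enqueue(53): [54, 28, 42, 57, 53]
enqueue(97): [54, 28, 42, 57, 53, 97]
enqueue(9): [54, 28, 42, 57, 53, 97, 9]
enqueue(79): [54, 28, 42, 57, 53, 97, 9, 79]
enqueue(71): [54, 28, 42, 57, 53, 97, 9, 79, 71]
enqueue(30): [54, 28, 42, 57, 53, 97, 9, 79, 71, 30]

Answer: 54 28 42 57 53 97 9 79 71 30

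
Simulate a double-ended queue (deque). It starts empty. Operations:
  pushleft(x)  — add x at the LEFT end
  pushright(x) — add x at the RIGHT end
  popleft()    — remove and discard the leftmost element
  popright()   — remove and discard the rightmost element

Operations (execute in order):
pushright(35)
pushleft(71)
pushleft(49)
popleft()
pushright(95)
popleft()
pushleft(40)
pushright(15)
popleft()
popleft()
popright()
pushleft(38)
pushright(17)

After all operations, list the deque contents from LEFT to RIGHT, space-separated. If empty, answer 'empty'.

pushright(35): [35]
pushleft(71): [71, 35]
pushleft(49): [49, 71, 35]
popleft(): [71, 35]
pushright(95): [71, 35, 95]
popleft(): [35, 95]
pushleft(40): [40, 35, 95]
pushright(15): [40, 35, 95, 15]
popleft(): [35, 95, 15]
popleft(): [95, 15]
popright(): [95]
pushleft(38): [38, 95]
pushright(17): [38, 95, 17]

Answer: 38 95 17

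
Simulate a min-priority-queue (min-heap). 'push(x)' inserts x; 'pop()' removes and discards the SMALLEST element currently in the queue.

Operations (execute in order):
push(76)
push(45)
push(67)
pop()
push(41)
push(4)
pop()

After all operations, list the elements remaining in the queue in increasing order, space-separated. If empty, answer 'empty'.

Answer: 41 67 76

Derivation:
push(76): heap contents = [76]
push(45): heap contents = [45, 76]
push(67): heap contents = [45, 67, 76]
pop() → 45: heap contents = [67, 76]
push(41): heap contents = [41, 67, 76]
push(4): heap contents = [4, 41, 67, 76]
pop() → 4: heap contents = [41, 67, 76]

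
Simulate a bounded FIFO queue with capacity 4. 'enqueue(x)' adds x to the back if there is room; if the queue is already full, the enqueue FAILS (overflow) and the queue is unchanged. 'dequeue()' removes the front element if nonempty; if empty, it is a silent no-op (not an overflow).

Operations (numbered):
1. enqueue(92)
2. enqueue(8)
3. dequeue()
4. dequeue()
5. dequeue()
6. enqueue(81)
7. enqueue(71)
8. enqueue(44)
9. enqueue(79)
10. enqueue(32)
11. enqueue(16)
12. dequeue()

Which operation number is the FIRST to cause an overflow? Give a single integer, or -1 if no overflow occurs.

1. enqueue(92): size=1
2. enqueue(8): size=2
3. dequeue(): size=1
4. dequeue(): size=0
5. dequeue(): empty, no-op, size=0
6. enqueue(81): size=1
7. enqueue(71): size=2
8. enqueue(44): size=3
9. enqueue(79): size=4
10. enqueue(32): size=4=cap → OVERFLOW (fail)
11. enqueue(16): size=4=cap → OVERFLOW (fail)
12. dequeue(): size=3

Answer: 10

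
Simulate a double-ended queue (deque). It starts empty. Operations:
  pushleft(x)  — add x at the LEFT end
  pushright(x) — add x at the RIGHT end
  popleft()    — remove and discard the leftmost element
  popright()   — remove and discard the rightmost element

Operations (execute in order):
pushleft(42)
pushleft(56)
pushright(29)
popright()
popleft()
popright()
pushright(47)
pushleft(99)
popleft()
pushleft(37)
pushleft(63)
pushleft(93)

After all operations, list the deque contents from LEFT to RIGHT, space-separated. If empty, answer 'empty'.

Answer: 93 63 37 47

Derivation:
pushleft(42): [42]
pushleft(56): [56, 42]
pushright(29): [56, 42, 29]
popright(): [56, 42]
popleft(): [42]
popright(): []
pushright(47): [47]
pushleft(99): [99, 47]
popleft(): [47]
pushleft(37): [37, 47]
pushleft(63): [63, 37, 47]
pushleft(93): [93, 63, 37, 47]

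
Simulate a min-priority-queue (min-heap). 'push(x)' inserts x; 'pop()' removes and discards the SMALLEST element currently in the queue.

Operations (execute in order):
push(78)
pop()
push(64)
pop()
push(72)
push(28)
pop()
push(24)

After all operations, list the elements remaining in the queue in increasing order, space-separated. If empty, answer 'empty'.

push(78): heap contents = [78]
pop() → 78: heap contents = []
push(64): heap contents = [64]
pop() → 64: heap contents = []
push(72): heap contents = [72]
push(28): heap contents = [28, 72]
pop() → 28: heap contents = [72]
push(24): heap contents = [24, 72]

Answer: 24 72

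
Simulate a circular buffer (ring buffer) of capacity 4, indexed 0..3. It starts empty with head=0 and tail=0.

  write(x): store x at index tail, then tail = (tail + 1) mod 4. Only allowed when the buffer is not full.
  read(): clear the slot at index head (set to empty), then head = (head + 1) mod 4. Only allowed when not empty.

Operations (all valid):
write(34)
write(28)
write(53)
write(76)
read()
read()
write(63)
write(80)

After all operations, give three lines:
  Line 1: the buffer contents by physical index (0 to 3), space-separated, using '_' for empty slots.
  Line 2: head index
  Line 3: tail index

write(34): buf=[34 _ _ _], head=0, tail=1, size=1
write(28): buf=[34 28 _ _], head=0, tail=2, size=2
write(53): buf=[34 28 53 _], head=0, tail=3, size=3
write(76): buf=[34 28 53 76], head=0, tail=0, size=4
read(): buf=[_ 28 53 76], head=1, tail=0, size=3
read(): buf=[_ _ 53 76], head=2, tail=0, size=2
write(63): buf=[63 _ 53 76], head=2, tail=1, size=3
write(80): buf=[63 80 53 76], head=2, tail=2, size=4

Answer: 63 80 53 76
2
2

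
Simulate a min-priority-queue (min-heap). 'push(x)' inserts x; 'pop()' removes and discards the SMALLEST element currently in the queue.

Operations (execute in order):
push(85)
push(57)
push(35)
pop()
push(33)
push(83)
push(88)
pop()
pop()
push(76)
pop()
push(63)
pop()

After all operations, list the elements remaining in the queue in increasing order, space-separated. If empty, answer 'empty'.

push(85): heap contents = [85]
push(57): heap contents = [57, 85]
push(35): heap contents = [35, 57, 85]
pop() → 35: heap contents = [57, 85]
push(33): heap contents = [33, 57, 85]
push(83): heap contents = [33, 57, 83, 85]
push(88): heap contents = [33, 57, 83, 85, 88]
pop() → 33: heap contents = [57, 83, 85, 88]
pop() → 57: heap contents = [83, 85, 88]
push(76): heap contents = [76, 83, 85, 88]
pop() → 76: heap contents = [83, 85, 88]
push(63): heap contents = [63, 83, 85, 88]
pop() → 63: heap contents = [83, 85, 88]

Answer: 83 85 88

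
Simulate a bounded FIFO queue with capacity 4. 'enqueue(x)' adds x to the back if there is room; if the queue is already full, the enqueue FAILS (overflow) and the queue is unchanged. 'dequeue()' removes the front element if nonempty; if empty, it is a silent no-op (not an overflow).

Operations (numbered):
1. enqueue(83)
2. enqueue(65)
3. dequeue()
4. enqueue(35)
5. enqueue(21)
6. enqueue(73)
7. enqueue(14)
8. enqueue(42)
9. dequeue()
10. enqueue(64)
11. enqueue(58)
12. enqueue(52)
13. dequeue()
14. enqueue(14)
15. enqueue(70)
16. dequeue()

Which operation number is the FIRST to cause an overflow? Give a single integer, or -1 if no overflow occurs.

Answer: 7

Derivation:
1. enqueue(83): size=1
2. enqueue(65): size=2
3. dequeue(): size=1
4. enqueue(35): size=2
5. enqueue(21): size=3
6. enqueue(73): size=4
7. enqueue(14): size=4=cap → OVERFLOW (fail)
8. enqueue(42): size=4=cap → OVERFLOW (fail)
9. dequeue(): size=3
10. enqueue(64): size=4
11. enqueue(58): size=4=cap → OVERFLOW (fail)
12. enqueue(52): size=4=cap → OVERFLOW (fail)
13. dequeue(): size=3
14. enqueue(14): size=4
15. enqueue(70): size=4=cap → OVERFLOW (fail)
16. dequeue(): size=3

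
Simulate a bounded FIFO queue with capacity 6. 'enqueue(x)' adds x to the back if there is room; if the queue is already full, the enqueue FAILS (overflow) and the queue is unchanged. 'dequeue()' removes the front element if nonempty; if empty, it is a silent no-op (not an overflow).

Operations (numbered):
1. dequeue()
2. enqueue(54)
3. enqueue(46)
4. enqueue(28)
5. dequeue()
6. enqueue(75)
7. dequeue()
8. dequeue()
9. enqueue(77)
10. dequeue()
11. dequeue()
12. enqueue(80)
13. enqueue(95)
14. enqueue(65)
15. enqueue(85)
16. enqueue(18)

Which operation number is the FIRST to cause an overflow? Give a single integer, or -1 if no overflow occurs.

Answer: -1

Derivation:
1. dequeue(): empty, no-op, size=0
2. enqueue(54): size=1
3. enqueue(46): size=2
4. enqueue(28): size=3
5. dequeue(): size=2
6. enqueue(75): size=3
7. dequeue(): size=2
8. dequeue(): size=1
9. enqueue(77): size=2
10. dequeue(): size=1
11. dequeue(): size=0
12. enqueue(80): size=1
13. enqueue(95): size=2
14. enqueue(65): size=3
15. enqueue(85): size=4
16. enqueue(18): size=5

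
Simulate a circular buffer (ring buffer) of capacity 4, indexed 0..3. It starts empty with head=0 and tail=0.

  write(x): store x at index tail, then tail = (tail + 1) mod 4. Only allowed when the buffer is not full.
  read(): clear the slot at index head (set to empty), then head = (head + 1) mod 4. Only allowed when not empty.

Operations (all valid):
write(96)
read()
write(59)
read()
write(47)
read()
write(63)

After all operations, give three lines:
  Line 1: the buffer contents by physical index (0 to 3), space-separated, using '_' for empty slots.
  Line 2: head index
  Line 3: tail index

write(96): buf=[96 _ _ _], head=0, tail=1, size=1
read(): buf=[_ _ _ _], head=1, tail=1, size=0
write(59): buf=[_ 59 _ _], head=1, tail=2, size=1
read(): buf=[_ _ _ _], head=2, tail=2, size=0
write(47): buf=[_ _ 47 _], head=2, tail=3, size=1
read(): buf=[_ _ _ _], head=3, tail=3, size=0
write(63): buf=[_ _ _ 63], head=3, tail=0, size=1

Answer: _ _ _ 63
3
0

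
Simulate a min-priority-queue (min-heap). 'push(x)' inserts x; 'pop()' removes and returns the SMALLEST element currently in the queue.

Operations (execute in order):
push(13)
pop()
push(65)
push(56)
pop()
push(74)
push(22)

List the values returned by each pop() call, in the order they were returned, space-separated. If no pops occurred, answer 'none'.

push(13): heap contents = [13]
pop() → 13: heap contents = []
push(65): heap contents = [65]
push(56): heap contents = [56, 65]
pop() → 56: heap contents = [65]
push(74): heap contents = [65, 74]
push(22): heap contents = [22, 65, 74]

Answer: 13 56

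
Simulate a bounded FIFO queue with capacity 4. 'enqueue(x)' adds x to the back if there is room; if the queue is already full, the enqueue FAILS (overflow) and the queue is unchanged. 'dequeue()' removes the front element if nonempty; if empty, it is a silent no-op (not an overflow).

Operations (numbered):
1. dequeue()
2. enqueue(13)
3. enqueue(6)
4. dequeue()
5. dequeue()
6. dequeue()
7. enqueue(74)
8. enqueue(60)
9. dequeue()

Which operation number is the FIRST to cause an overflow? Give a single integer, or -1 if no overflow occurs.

Answer: -1

Derivation:
1. dequeue(): empty, no-op, size=0
2. enqueue(13): size=1
3. enqueue(6): size=2
4. dequeue(): size=1
5. dequeue(): size=0
6. dequeue(): empty, no-op, size=0
7. enqueue(74): size=1
8. enqueue(60): size=2
9. dequeue(): size=1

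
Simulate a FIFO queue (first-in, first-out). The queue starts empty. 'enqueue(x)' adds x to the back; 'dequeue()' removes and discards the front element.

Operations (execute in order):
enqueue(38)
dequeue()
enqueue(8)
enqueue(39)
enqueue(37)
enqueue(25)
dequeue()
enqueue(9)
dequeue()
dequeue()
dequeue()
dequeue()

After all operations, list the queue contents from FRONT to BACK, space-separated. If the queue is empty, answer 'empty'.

enqueue(38): [38]
dequeue(): []
enqueue(8): [8]
enqueue(39): [8, 39]
enqueue(37): [8, 39, 37]
enqueue(25): [8, 39, 37, 25]
dequeue(): [39, 37, 25]
enqueue(9): [39, 37, 25, 9]
dequeue(): [37, 25, 9]
dequeue(): [25, 9]
dequeue(): [9]
dequeue(): []

Answer: empty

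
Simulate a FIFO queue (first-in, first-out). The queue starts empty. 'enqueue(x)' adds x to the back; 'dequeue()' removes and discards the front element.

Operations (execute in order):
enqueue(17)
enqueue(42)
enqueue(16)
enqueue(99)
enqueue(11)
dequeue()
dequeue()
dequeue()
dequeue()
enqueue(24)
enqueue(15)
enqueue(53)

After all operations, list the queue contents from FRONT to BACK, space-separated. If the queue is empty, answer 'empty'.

Answer: 11 24 15 53

Derivation:
enqueue(17): [17]
enqueue(42): [17, 42]
enqueue(16): [17, 42, 16]
enqueue(99): [17, 42, 16, 99]
enqueue(11): [17, 42, 16, 99, 11]
dequeue(): [42, 16, 99, 11]
dequeue(): [16, 99, 11]
dequeue(): [99, 11]
dequeue(): [11]
enqueue(24): [11, 24]
enqueue(15): [11, 24, 15]
enqueue(53): [11, 24, 15, 53]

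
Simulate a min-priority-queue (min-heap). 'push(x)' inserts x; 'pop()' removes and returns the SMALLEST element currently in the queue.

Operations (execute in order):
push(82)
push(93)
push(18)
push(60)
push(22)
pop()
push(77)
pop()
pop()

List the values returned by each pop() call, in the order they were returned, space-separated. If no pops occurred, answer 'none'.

Answer: 18 22 60

Derivation:
push(82): heap contents = [82]
push(93): heap contents = [82, 93]
push(18): heap contents = [18, 82, 93]
push(60): heap contents = [18, 60, 82, 93]
push(22): heap contents = [18, 22, 60, 82, 93]
pop() → 18: heap contents = [22, 60, 82, 93]
push(77): heap contents = [22, 60, 77, 82, 93]
pop() → 22: heap contents = [60, 77, 82, 93]
pop() → 60: heap contents = [77, 82, 93]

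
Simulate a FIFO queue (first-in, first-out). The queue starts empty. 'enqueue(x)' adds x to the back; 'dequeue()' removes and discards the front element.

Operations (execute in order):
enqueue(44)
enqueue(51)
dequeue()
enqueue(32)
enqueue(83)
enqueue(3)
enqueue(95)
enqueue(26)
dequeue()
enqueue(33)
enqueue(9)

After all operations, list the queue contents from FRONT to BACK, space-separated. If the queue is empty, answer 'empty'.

Answer: 32 83 3 95 26 33 9

Derivation:
enqueue(44): [44]
enqueue(51): [44, 51]
dequeue(): [51]
enqueue(32): [51, 32]
enqueue(83): [51, 32, 83]
enqueue(3): [51, 32, 83, 3]
enqueue(95): [51, 32, 83, 3, 95]
enqueue(26): [51, 32, 83, 3, 95, 26]
dequeue(): [32, 83, 3, 95, 26]
enqueue(33): [32, 83, 3, 95, 26, 33]
enqueue(9): [32, 83, 3, 95, 26, 33, 9]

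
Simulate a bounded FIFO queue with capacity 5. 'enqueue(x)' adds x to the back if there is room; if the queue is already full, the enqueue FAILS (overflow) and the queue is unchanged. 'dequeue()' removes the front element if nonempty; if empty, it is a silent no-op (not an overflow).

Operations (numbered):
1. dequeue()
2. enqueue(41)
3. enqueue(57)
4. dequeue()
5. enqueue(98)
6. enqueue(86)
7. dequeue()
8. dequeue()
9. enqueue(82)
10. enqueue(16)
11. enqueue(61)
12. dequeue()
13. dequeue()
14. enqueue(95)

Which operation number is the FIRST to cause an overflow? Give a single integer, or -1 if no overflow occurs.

Answer: -1

Derivation:
1. dequeue(): empty, no-op, size=0
2. enqueue(41): size=1
3. enqueue(57): size=2
4. dequeue(): size=1
5. enqueue(98): size=2
6. enqueue(86): size=3
7. dequeue(): size=2
8. dequeue(): size=1
9. enqueue(82): size=2
10. enqueue(16): size=3
11. enqueue(61): size=4
12. dequeue(): size=3
13. dequeue(): size=2
14. enqueue(95): size=3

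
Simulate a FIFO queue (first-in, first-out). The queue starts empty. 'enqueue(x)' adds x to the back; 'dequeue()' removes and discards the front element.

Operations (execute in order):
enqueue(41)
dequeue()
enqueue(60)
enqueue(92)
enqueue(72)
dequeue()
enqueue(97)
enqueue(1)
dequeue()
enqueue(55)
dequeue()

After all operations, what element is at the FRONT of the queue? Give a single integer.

Answer: 97

Derivation:
enqueue(41): queue = [41]
dequeue(): queue = []
enqueue(60): queue = [60]
enqueue(92): queue = [60, 92]
enqueue(72): queue = [60, 92, 72]
dequeue(): queue = [92, 72]
enqueue(97): queue = [92, 72, 97]
enqueue(1): queue = [92, 72, 97, 1]
dequeue(): queue = [72, 97, 1]
enqueue(55): queue = [72, 97, 1, 55]
dequeue(): queue = [97, 1, 55]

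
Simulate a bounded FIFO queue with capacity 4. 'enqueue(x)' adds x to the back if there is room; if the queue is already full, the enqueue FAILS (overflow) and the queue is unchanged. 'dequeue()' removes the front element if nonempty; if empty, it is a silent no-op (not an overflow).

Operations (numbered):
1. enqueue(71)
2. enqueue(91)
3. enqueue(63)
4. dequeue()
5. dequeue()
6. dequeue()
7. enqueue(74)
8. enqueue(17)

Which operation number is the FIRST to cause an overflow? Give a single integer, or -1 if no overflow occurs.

Answer: -1

Derivation:
1. enqueue(71): size=1
2. enqueue(91): size=2
3. enqueue(63): size=3
4. dequeue(): size=2
5. dequeue(): size=1
6. dequeue(): size=0
7. enqueue(74): size=1
8. enqueue(17): size=2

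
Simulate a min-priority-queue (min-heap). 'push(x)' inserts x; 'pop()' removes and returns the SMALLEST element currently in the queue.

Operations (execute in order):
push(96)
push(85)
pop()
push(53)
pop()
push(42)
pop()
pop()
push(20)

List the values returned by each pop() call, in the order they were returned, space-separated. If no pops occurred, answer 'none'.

Answer: 85 53 42 96

Derivation:
push(96): heap contents = [96]
push(85): heap contents = [85, 96]
pop() → 85: heap contents = [96]
push(53): heap contents = [53, 96]
pop() → 53: heap contents = [96]
push(42): heap contents = [42, 96]
pop() → 42: heap contents = [96]
pop() → 96: heap contents = []
push(20): heap contents = [20]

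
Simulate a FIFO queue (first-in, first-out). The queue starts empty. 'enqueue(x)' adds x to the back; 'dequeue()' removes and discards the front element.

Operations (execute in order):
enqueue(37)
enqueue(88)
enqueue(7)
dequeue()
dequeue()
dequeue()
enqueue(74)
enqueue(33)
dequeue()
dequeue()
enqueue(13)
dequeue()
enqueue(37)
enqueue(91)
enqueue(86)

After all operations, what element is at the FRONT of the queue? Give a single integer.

Answer: 37

Derivation:
enqueue(37): queue = [37]
enqueue(88): queue = [37, 88]
enqueue(7): queue = [37, 88, 7]
dequeue(): queue = [88, 7]
dequeue(): queue = [7]
dequeue(): queue = []
enqueue(74): queue = [74]
enqueue(33): queue = [74, 33]
dequeue(): queue = [33]
dequeue(): queue = []
enqueue(13): queue = [13]
dequeue(): queue = []
enqueue(37): queue = [37]
enqueue(91): queue = [37, 91]
enqueue(86): queue = [37, 91, 86]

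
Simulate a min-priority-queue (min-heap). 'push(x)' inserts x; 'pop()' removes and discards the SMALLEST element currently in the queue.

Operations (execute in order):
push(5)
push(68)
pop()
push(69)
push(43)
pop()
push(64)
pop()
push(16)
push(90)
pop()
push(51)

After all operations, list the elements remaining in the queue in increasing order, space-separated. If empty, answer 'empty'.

push(5): heap contents = [5]
push(68): heap contents = [5, 68]
pop() → 5: heap contents = [68]
push(69): heap contents = [68, 69]
push(43): heap contents = [43, 68, 69]
pop() → 43: heap contents = [68, 69]
push(64): heap contents = [64, 68, 69]
pop() → 64: heap contents = [68, 69]
push(16): heap contents = [16, 68, 69]
push(90): heap contents = [16, 68, 69, 90]
pop() → 16: heap contents = [68, 69, 90]
push(51): heap contents = [51, 68, 69, 90]

Answer: 51 68 69 90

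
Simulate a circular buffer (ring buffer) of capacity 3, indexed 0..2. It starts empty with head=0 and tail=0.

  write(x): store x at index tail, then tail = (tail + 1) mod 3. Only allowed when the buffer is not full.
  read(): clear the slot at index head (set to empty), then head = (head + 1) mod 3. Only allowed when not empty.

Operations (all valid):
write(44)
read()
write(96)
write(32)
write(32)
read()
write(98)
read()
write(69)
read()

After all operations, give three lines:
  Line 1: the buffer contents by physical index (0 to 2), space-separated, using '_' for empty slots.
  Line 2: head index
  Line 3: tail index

write(44): buf=[44 _ _], head=0, tail=1, size=1
read(): buf=[_ _ _], head=1, tail=1, size=0
write(96): buf=[_ 96 _], head=1, tail=2, size=1
write(32): buf=[_ 96 32], head=1, tail=0, size=2
write(32): buf=[32 96 32], head=1, tail=1, size=3
read(): buf=[32 _ 32], head=2, tail=1, size=2
write(98): buf=[32 98 32], head=2, tail=2, size=3
read(): buf=[32 98 _], head=0, tail=2, size=2
write(69): buf=[32 98 69], head=0, tail=0, size=3
read(): buf=[_ 98 69], head=1, tail=0, size=2

Answer: _ 98 69
1
0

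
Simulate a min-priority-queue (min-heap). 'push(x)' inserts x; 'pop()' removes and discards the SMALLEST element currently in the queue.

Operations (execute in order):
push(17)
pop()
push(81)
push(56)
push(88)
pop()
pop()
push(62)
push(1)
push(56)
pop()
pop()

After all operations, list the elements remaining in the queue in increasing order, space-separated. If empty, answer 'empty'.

Answer: 62 88

Derivation:
push(17): heap contents = [17]
pop() → 17: heap contents = []
push(81): heap contents = [81]
push(56): heap contents = [56, 81]
push(88): heap contents = [56, 81, 88]
pop() → 56: heap contents = [81, 88]
pop() → 81: heap contents = [88]
push(62): heap contents = [62, 88]
push(1): heap contents = [1, 62, 88]
push(56): heap contents = [1, 56, 62, 88]
pop() → 1: heap contents = [56, 62, 88]
pop() → 56: heap contents = [62, 88]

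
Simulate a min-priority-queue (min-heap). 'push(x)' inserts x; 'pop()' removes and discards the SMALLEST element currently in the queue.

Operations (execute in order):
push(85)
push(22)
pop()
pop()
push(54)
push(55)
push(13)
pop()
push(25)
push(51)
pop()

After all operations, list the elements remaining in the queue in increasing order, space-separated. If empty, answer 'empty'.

push(85): heap contents = [85]
push(22): heap contents = [22, 85]
pop() → 22: heap contents = [85]
pop() → 85: heap contents = []
push(54): heap contents = [54]
push(55): heap contents = [54, 55]
push(13): heap contents = [13, 54, 55]
pop() → 13: heap contents = [54, 55]
push(25): heap contents = [25, 54, 55]
push(51): heap contents = [25, 51, 54, 55]
pop() → 25: heap contents = [51, 54, 55]

Answer: 51 54 55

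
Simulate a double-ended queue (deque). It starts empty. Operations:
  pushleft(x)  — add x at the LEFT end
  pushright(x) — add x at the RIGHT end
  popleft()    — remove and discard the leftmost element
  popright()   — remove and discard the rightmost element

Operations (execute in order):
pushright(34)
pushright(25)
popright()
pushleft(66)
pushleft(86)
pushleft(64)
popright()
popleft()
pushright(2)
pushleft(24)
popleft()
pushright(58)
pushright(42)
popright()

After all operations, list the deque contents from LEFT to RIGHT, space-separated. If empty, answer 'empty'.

Answer: 86 66 2 58

Derivation:
pushright(34): [34]
pushright(25): [34, 25]
popright(): [34]
pushleft(66): [66, 34]
pushleft(86): [86, 66, 34]
pushleft(64): [64, 86, 66, 34]
popright(): [64, 86, 66]
popleft(): [86, 66]
pushright(2): [86, 66, 2]
pushleft(24): [24, 86, 66, 2]
popleft(): [86, 66, 2]
pushright(58): [86, 66, 2, 58]
pushright(42): [86, 66, 2, 58, 42]
popright(): [86, 66, 2, 58]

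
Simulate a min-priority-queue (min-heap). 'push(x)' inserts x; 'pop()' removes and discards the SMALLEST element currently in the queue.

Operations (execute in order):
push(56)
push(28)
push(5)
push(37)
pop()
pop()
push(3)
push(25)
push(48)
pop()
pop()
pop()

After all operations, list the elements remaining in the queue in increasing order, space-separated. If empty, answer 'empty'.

Answer: 48 56

Derivation:
push(56): heap contents = [56]
push(28): heap contents = [28, 56]
push(5): heap contents = [5, 28, 56]
push(37): heap contents = [5, 28, 37, 56]
pop() → 5: heap contents = [28, 37, 56]
pop() → 28: heap contents = [37, 56]
push(3): heap contents = [3, 37, 56]
push(25): heap contents = [3, 25, 37, 56]
push(48): heap contents = [3, 25, 37, 48, 56]
pop() → 3: heap contents = [25, 37, 48, 56]
pop() → 25: heap contents = [37, 48, 56]
pop() → 37: heap contents = [48, 56]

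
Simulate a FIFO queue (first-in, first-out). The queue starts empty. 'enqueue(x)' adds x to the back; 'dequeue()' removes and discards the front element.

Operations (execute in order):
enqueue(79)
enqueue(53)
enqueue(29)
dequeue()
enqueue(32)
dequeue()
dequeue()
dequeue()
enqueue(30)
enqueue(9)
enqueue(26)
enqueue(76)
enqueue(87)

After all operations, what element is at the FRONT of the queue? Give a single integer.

enqueue(79): queue = [79]
enqueue(53): queue = [79, 53]
enqueue(29): queue = [79, 53, 29]
dequeue(): queue = [53, 29]
enqueue(32): queue = [53, 29, 32]
dequeue(): queue = [29, 32]
dequeue(): queue = [32]
dequeue(): queue = []
enqueue(30): queue = [30]
enqueue(9): queue = [30, 9]
enqueue(26): queue = [30, 9, 26]
enqueue(76): queue = [30, 9, 26, 76]
enqueue(87): queue = [30, 9, 26, 76, 87]

Answer: 30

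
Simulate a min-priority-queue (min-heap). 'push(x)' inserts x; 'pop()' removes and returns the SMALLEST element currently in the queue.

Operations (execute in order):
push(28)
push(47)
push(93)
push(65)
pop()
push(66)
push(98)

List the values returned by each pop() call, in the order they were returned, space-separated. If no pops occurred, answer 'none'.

Answer: 28

Derivation:
push(28): heap contents = [28]
push(47): heap contents = [28, 47]
push(93): heap contents = [28, 47, 93]
push(65): heap contents = [28, 47, 65, 93]
pop() → 28: heap contents = [47, 65, 93]
push(66): heap contents = [47, 65, 66, 93]
push(98): heap contents = [47, 65, 66, 93, 98]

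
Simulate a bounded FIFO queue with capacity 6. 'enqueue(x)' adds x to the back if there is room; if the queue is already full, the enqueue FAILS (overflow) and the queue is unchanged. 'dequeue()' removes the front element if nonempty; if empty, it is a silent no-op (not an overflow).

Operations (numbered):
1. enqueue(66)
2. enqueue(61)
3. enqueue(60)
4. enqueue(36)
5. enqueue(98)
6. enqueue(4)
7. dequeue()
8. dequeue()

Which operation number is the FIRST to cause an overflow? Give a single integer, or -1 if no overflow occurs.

Answer: -1

Derivation:
1. enqueue(66): size=1
2. enqueue(61): size=2
3. enqueue(60): size=3
4. enqueue(36): size=4
5. enqueue(98): size=5
6. enqueue(4): size=6
7. dequeue(): size=5
8. dequeue(): size=4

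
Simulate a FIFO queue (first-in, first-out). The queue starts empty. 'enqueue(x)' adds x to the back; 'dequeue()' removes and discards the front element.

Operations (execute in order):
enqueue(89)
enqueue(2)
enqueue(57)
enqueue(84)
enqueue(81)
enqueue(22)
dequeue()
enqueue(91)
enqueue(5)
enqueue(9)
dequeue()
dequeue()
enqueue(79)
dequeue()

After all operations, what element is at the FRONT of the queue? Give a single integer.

enqueue(89): queue = [89]
enqueue(2): queue = [89, 2]
enqueue(57): queue = [89, 2, 57]
enqueue(84): queue = [89, 2, 57, 84]
enqueue(81): queue = [89, 2, 57, 84, 81]
enqueue(22): queue = [89, 2, 57, 84, 81, 22]
dequeue(): queue = [2, 57, 84, 81, 22]
enqueue(91): queue = [2, 57, 84, 81, 22, 91]
enqueue(5): queue = [2, 57, 84, 81, 22, 91, 5]
enqueue(9): queue = [2, 57, 84, 81, 22, 91, 5, 9]
dequeue(): queue = [57, 84, 81, 22, 91, 5, 9]
dequeue(): queue = [84, 81, 22, 91, 5, 9]
enqueue(79): queue = [84, 81, 22, 91, 5, 9, 79]
dequeue(): queue = [81, 22, 91, 5, 9, 79]

Answer: 81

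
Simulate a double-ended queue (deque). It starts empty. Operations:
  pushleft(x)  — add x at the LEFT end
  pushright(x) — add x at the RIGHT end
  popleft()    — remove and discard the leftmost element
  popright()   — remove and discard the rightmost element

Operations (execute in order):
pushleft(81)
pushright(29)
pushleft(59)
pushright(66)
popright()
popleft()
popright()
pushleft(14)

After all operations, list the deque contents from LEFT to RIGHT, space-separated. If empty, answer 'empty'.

pushleft(81): [81]
pushright(29): [81, 29]
pushleft(59): [59, 81, 29]
pushright(66): [59, 81, 29, 66]
popright(): [59, 81, 29]
popleft(): [81, 29]
popright(): [81]
pushleft(14): [14, 81]

Answer: 14 81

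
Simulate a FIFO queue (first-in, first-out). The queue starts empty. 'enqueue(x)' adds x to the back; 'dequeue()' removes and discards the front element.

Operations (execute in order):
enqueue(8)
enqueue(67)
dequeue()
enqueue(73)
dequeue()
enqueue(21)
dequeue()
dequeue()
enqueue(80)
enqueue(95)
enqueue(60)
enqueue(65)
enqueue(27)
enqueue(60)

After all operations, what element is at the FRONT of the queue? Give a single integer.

enqueue(8): queue = [8]
enqueue(67): queue = [8, 67]
dequeue(): queue = [67]
enqueue(73): queue = [67, 73]
dequeue(): queue = [73]
enqueue(21): queue = [73, 21]
dequeue(): queue = [21]
dequeue(): queue = []
enqueue(80): queue = [80]
enqueue(95): queue = [80, 95]
enqueue(60): queue = [80, 95, 60]
enqueue(65): queue = [80, 95, 60, 65]
enqueue(27): queue = [80, 95, 60, 65, 27]
enqueue(60): queue = [80, 95, 60, 65, 27, 60]

Answer: 80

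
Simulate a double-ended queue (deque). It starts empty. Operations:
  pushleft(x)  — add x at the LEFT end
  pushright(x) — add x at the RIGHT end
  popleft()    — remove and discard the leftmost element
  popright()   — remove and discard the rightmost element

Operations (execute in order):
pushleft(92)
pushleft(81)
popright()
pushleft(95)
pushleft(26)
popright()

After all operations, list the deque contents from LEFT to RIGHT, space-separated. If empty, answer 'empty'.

pushleft(92): [92]
pushleft(81): [81, 92]
popright(): [81]
pushleft(95): [95, 81]
pushleft(26): [26, 95, 81]
popright(): [26, 95]

Answer: 26 95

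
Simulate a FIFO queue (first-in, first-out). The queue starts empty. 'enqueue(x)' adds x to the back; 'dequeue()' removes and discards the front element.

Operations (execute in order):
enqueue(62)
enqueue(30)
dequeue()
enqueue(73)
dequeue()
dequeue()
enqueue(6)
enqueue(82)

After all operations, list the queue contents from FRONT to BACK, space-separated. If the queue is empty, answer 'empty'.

Answer: 6 82

Derivation:
enqueue(62): [62]
enqueue(30): [62, 30]
dequeue(): [30]
enqueue(73): [30, 73]
dequeue(): [73]
dequeue(): []
enqueue(6): [6]
enqueue(82): [6, 82]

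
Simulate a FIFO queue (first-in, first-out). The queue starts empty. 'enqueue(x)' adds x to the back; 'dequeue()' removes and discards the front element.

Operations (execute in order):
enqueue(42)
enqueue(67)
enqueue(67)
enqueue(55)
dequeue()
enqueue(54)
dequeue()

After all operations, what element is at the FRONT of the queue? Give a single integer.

enqueue(42): queue = [42]
enqueue(67): queue = [42, 67]
enqueue(67): queue = [42, 67, 67]
enqueue(55): queue = [42, 67, 67, 55]
dequeue(): queue = [67, 67, 55]
enqueue(54): queue = [67, 67, 55, 54]
dequeue(): queue = [67, 55, 54]

Answer: 67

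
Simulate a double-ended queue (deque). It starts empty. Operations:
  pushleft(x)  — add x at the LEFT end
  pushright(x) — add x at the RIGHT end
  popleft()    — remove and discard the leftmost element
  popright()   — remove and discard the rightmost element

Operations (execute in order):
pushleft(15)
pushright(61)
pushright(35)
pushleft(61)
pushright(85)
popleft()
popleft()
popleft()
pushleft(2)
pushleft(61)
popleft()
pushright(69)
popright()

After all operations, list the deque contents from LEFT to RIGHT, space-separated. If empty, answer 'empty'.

pushleft(15): [15]
pushright(61): [15, 61]
pushright(35): [15, 61, 35]
pushleft(61): [61, 15, 61, 35]
pushright(85): [61, 15, 61, 35, 85]
popleft(): [15, 61, 35, 85]
popleft(): [61, 35, 85]
popleft(): [35, 85]
pushleft(2): [2, 35, 85]
pushleft(61): [61, 2, 35, 85]
popleft(): [2, 35, 85]
pushright(69): [2, 35, 85, 69]
popright(): [2, 35, 85]

Answer: 2 35 85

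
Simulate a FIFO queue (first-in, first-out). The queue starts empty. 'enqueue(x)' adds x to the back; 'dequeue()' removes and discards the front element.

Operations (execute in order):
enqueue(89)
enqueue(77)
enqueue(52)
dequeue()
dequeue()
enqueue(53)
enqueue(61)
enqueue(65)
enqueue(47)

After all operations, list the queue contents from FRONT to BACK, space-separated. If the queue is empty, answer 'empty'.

Answer: 52 53 61 65 47

Derivation:
enqueue(89): [89]
enqueue(77): [89, 77]
enqueue(52): [89, 77, 52]
dequeue(): [77, 52]
dequeue(): [52]
enqueue(53): [52, 53]
enqueue(61): [52, 53, 61]
enqueue(65): [52, 53, 61, 65]
enqueue(47): [52, 53, 61, 65, 47]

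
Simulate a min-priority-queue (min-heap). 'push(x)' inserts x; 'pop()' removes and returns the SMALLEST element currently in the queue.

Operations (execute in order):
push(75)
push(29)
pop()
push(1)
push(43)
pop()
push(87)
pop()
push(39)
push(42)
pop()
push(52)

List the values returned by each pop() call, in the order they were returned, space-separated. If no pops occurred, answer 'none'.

push(75): heap contents = [75]
push(29): heap contents = [29, 75]
pop() → 29: heap contents = [75]
push(1): heap contents = [1, 75]
push(43): heap contents = [1, 43, 75]
pop() → 1: heap contents = [43, 75]
push(87): heap contents = [43, 75, 87]
pop() → 43: heap contents = [75, 87]
push(39): heap contents = [39, 75, 87]
push(42): heap contents = [39, 42, 75, 87]
pop() → 39: heap contents = [42, 75, 87]
push(52): heap contents = [42, 52, 75, 87]

Answer: 29 1 43 39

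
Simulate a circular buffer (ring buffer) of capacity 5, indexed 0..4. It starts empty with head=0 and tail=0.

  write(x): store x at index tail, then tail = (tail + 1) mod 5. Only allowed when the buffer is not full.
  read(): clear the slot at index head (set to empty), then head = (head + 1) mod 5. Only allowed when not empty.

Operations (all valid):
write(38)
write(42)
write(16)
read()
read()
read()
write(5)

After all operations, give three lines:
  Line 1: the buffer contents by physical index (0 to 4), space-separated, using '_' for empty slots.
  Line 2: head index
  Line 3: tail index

write(38): buf=[38 _ _ _ _], head=0, tail=1, size=1
write(42): buf=[38 42 _ _ _], head=0, tail=2, size=2
write(16): buf=[38 42 16 _ _], head=0, tail=3, size=3
read(): buf=[_ 42 16 _ _], head=1, tail=3, size=2
read(): buf=[_ _ 16 _ _], head=2, tail=3, size=1
read(): buf=[_ _ _ _ _], head=3, tail=3, size=0
write(5): buf=[_ _ _ 5 _], head=3, tail=4, size=1

Answer: _ _ _ 5 _
3
4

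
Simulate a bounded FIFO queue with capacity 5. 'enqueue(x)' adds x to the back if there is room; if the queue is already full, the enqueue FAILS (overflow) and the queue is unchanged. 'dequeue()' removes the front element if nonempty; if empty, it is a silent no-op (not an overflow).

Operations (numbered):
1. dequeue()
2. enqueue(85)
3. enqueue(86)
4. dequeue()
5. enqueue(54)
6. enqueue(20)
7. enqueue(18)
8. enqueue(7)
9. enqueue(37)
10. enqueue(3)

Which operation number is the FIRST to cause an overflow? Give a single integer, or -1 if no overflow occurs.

Answer: 9

Derivation:
1. dequeue(): empty, no-op, size=0
2. enqueue(85): size=1
3. enqueue(86): size=2
4. dequeue(): size=1
5. enqueue(54): size=2
6. enqueue(20): size=3
7. enqueue(18): size=4
8. enqueue(7): size=5
9. enqueue(37): size=5=cap → OVERFLOW (fail)
10. enqueue(3): size=5=cap → OVERFLOW (fail)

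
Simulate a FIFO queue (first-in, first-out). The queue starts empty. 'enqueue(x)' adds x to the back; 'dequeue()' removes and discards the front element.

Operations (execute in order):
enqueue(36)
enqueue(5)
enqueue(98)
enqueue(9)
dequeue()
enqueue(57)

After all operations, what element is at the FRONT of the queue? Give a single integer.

Answer: 5

Derivation:
enqueue(36): queue = [36]
enqueue(5): queue = [36, 5]
enqueue(98): queue = [36, 5, 98]
enqueue(9): queue = [36, 5, 98, 9]
dequeue(): queue = [5, 98, 9]
enqueue(57): queue = [5, 98, 9, 57]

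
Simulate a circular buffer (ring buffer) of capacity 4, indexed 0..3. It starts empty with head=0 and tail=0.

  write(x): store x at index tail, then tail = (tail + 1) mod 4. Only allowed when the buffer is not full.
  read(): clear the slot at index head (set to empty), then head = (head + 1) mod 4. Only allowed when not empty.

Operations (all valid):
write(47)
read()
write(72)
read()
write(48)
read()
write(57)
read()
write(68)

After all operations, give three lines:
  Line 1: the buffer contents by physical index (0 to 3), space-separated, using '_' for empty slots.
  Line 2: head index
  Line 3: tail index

Answer: 68 _ _ _
0
1

Derivation:
write(47): buf=[47 _ _ _], head=0, tail=1, size=1
read(): buf=[_ _ _ _], head=1, tail=1, size=0
write(72): buf=[_ 72 _ _], head=1, tail=2, size=1
read(): buf=[_ _ _ _], head=2, tail=2, size=0
write(48): buf=[_ _ 48 _], head=2, tail=3, size=1
read(): buf=[_ _ _ _], head=3, tail=3, size=0
write(57): buf=[_ _ _ 57], head=3, tail=0, size=1
read(): buf=[_ _ _ _], head=0, tail=0, size=0
write(68): buf=[68 _ _ _], head=0, tail=1, size=1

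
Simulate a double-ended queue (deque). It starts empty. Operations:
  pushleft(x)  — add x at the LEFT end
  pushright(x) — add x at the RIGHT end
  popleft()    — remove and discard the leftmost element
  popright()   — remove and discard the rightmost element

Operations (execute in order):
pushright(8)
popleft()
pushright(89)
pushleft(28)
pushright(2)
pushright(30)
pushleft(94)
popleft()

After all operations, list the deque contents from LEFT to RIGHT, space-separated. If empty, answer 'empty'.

Answer: 28 89 2 30

Derivation:
pushright(8): [8]
popleft(): []
pushright(89): [89]
pushleft(28): [28, 89]
pushright(2): [28, 89, 2]
pushright(30): [28, 89, 2, 30]
pushleft(94): [94, 28, 89, 2, 30]
popleft(): [28, 89, 2, 30]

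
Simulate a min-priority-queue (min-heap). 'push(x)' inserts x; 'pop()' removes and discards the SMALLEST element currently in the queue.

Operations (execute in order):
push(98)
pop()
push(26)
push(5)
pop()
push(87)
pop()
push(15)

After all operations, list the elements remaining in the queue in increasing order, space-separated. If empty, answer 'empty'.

push(98): heap contents = [98]
pop() → 98: heap contents = []
push(26): heap contents = [26]
push(5): heap contents = [5, 26]
pop() → 5: heap contents = [26]
push(87): heap contents = [26, 87]
pop() → 26: heap contents = [87]
push(15): heap contents = [15, 87]

Answer: 15 87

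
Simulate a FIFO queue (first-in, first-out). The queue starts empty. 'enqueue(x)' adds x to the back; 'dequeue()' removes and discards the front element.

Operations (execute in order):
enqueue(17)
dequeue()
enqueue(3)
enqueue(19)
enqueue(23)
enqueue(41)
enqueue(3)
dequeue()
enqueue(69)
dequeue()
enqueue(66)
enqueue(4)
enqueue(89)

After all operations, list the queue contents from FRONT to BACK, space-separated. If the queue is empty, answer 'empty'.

Answer: 23 41 3 69 66 4 89

Derivation:
enqueue(17): [17]
dequeue(): []
enqueue(3): [3]
enqueue(19): [3, 19]
enqueue(23): [3, 19, 23]
enqueue(41): [3, 19, 23, 41]
enqueue(3): [3, 19, 23, 41, 3]
dequeue(): [19, 23, 41, 3]
enqueue(69): [19, 23, 41, 3, 69]
dequeue(): [23, 41, 3, 69]
enqueue(66): [23, 41, 3, 69, 66]
enqueue(4): [23, 41, 3, 69, 66, 4]
enqueue(89): [23, 41, 3, 69, 66, 4, 89]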